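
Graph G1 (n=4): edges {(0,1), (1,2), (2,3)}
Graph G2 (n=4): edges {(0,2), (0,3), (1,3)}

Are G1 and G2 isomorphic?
Yes, isomorphic

The graphs are isomorphic.
One valid mapping φ: V(G1) → V(G2): 0→1, 1→3, 2→0, 3→2

Verify φ preserves adjacency — for each edge of G1, its image is an edge of G2:
  (0,1) → (φ(0),φ(1)) = (1,3) ∈ E(G2) ✓
  (1,2) → (φ(1),φ(2)) = (0,3) ∈ E(G2) ✓
  (2,3) → (φ(2),φ(3)) = (0,2) ∈ E(G2) ✓
All 3 edges of G1 map to edges of G2, and |E(G1)| = |E(G2)| = 3, so φ is a bijection on edges as well as vertices. Hence G1 ≅ G2.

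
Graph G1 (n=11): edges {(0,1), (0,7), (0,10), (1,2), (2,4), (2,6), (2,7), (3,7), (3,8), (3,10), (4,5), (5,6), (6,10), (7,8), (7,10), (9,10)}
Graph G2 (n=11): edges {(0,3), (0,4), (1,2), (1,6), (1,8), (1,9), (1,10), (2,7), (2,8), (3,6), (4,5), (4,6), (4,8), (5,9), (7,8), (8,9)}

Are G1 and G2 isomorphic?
Yes, isomorphic

The graphs are isomorphic.
One valid mapping φ: V(G1) → V(G2): 0→9, 1→5, 2→4, 3→2, 4→0, 5→3, 6→6, 7→8, 8→7, 9→10, 10→1

Verify φ preserves adjacency — for each edge of G1, its image is an edge of G2:
  (0,1) → (φ(0),φ(1)) = (5,9) ∈ E(G2) ✓
  (0,7) → (φ(0),φ(7)) = (8,9) ∈ E(G2) ✓
  (0,10) → (φ(0),φ(10)) = (1,9) ∈ E(G2) ✓
  (1,2) → (φ(1),φ(2)) = (4,5) ∈ E(G2) ✓
  (2,4) → (φ(2),φ(4)) = (0,4) ∈ E(G2) ✓
  (2,6) → (φ(2),φ(6)) = (4,6) ∈ E(G2) ✓
  (2,7) → (φ(2),φ(7)) = (4,8) ∈ E(G2) ✓
  (3,7) → (φ(3),φ(7)) = (2,8) ∈ E(G2) ✓
  (3,8) → (φ(3),φ(8)) = (2,7) ∈ E(G2) ✓
  (3,10) → (φ(3),φ(10)) = (1,2) ∈ E(G2) ✓
  (4,5) → (φ(4),φ(5)) = (0,3) ∈ E(G2) ✓
  (5,6) → (φ(5),φ(6)) = (3,6) ∈ E(G2) ✓
  (6,10) → (φ(6),φ(10)) = (1,6) ∈ E(G2) ✓
  (7,8) → (φ(7),φ(8)) = (7,8) ∈ E(G2) ✓
  (7,10) → (φ(7),φ(10)) = (1,8) ∈ E(G2) ✓
  (9,10) → (φ(9),φ(10)) = (1,10) ∈ E(G2) ✓
All 16 edges of G1 map to edges of G2, and |E(G1)| = |E(G2)| = 16, so φ is a bijection on edges as well as vertices. Hence G1 ≅ G2.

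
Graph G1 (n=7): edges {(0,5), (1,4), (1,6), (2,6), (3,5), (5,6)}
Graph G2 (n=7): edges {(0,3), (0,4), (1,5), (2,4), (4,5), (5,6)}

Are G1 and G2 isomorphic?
Yes, isomorphic

The graphs are isomorphic.
One valid mapping φ: V(G1) → V(G2): 0→6, 1→0, 2→2, 3→1, 4→3, 5→5, 6→4

Verify φ preserves adjacency — for each edge of G1, its image is an edge of G2:
  (0,5) → (φ(0),φ(5)) = (5,6) ∈ E(G2) ✓
  (1,4) → (φ(1),φ(4)) = (0,3) ∈ E(G2) ✓
  (1,6) → (φ(1),φ(6)) = (0,4) ∈ E(G2) ✓
  (2,6) → (φ(2),φ(6)) = (2,4) ∈ E(G2) ✓
  (3,5) → (φ(3),φ(5)) = (1,5) ∈ E(G2) ✓
  (5,6) → (φ(5),φ(6)) = (4,5) ∈ E(G2) ✓
All 6 edges of G1 map to edges of G2, and |E(G1)| = |E(G2)| = 6, so φ is a bijection on edges as well as vertices. Hence G1 ≅ G2.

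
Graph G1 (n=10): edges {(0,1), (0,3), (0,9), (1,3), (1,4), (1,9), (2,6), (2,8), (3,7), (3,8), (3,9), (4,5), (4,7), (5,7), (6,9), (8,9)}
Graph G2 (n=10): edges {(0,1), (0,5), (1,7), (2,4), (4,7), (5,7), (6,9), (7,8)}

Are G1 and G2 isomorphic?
No, not isomorphic

The graphs are NOT isomorphic.

Connected components of G1: 1 component(s) with vertex sets [[0, 1, 2, 3, 4, 5, 6, 7, 8, 9]], sizes [10].
Connected components of G2: 3 component(s) with vertex sets [[3], [6, 9], [0, 1, 2, 4, 5, 7, 8]], sizes [1, 2, 7].
The number of connected components (and the multiset of component sizes) is an isomorphism invariant — an isomorphism maps each component of G1 bijectively onto a component of G2. Since G1 has 1 component(s) and G2 has 3, they cannot be isomorphic.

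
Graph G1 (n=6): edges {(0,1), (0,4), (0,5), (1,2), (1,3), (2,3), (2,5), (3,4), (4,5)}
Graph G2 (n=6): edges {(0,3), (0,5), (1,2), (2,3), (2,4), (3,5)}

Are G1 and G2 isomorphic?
No, not isomorphic

The graphs are NOT isomorphic.

Counting triangles (3-cliques): G1 has 2, G2 has 1.
Triangle count is an isomorphism invariant, so differing triangle counts rule out isomorphism.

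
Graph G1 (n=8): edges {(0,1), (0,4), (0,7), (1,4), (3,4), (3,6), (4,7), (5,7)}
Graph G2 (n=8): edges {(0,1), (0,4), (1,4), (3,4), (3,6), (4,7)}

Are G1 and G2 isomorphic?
No, not isomorphic

The graphs are NOT isomorphic.

Counting edges: G1 has 8 edge(s); G2 has 6 edge(s).
Edge count is an isomorphism invariant (a bijection on vertices induces a bijection on edges), so differing edge counts rule out isomorphism.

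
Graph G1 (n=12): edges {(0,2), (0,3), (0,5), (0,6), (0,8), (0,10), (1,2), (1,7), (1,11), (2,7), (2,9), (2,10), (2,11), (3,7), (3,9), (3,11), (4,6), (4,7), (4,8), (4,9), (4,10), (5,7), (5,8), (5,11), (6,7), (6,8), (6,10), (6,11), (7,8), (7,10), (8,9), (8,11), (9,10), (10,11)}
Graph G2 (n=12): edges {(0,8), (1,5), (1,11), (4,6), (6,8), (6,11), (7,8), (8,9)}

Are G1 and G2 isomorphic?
No, not isomorphic

The graphs are NOT isomorphic.

Connected components of G1: 1 component(s) with vertex sets [[0, 1, 2, 3, 4, 5, 6, 7, 8, 9, 10, 11]], sizes [12].
Connected components of G2: 4 component(s) with vertex sets [[2], [3], [10], [0, 1, 4, 5, 6, 7, 8, 9, 11]], sizes [1, 1, 1, 9].
The number of connected components (and the multiset of component sizes) is an isomorphism invariant — an isomorphism maps each component of G1 bijectively onto a component of G2. Since G1 has 1 component(s) and G2 has 4, they cannot be isomorphic.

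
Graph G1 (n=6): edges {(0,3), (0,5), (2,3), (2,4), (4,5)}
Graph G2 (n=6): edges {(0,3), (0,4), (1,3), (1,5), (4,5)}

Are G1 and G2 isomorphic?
Yes, isomorphic

The graphs are isomorphic.
One valid mapping φ: V(G1) → V(G2): 0→3, 1→2, 2→4, 3→0, 4→5, 5→1

Verify φ preserves adjacency — for each edge of G1, its image is an edge of G2:
  (0,3) → (φ(0),φ(3)) = (0,3) ∈ E(G2) ✓
  (0,5) → (φ(0),φ(5)) = (1,3) ∈ E(G2) ✓
  (2,3) → (φ(2),φ(3)) = (0,4) ∈ E(G2) ✓
  (2,4) → (φ(2),φ(4)) = (4,5) ∈ E(G2) ✓
  (4,5) → (φ(4),φ(5)) = (1,5) ∈ E(G2) ✓
All 5 edges of G1 map to edges of G2, and |E(G1)| = |E(G2)| = 5, so φ is a bijection on edges as well as vertices. Hence G1 ≅ G2.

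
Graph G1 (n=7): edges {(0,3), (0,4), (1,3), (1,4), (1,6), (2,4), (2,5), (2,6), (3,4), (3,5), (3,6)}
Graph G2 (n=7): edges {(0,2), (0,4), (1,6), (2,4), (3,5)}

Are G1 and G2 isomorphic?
No, not isomorphic

The graphs are NOT isomorphic.

Connected components of G1: 1 component(s) with vertex sets [[0, 1, 2, 3, 4, 5, 6]], sizes [7].
Connected components of G2: 3 component(s) with vertex sets [[1, 6], [3, 5], [0, 2, 4]], sizes [2, 2, 3].
The number of connected components (and the multiset of component sizes) is an isomorphism invariant — an isomorphism maps each component of G1 bijectively onto a component of G2. Since G1 has 1 component(s) and G2 has 3, they cannot be isomorphic.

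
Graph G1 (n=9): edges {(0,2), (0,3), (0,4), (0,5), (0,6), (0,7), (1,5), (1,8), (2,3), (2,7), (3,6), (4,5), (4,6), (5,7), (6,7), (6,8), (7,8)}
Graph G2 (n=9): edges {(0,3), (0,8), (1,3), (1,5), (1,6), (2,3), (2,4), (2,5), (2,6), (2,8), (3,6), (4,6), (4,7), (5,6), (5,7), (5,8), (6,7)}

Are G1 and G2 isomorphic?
Yes, isomorphic

The graphs are isomorphic.
One valid mapping φ: V(G1) → V(G2): 0→6, 1→0, 2→4, 3→7, 4→1, 5→3, 6→5, 7→2, 8→8

Verify φ preserves adjacency — for each edge of G1, its image is an edge of G2:
  (0,2) → (φ(0),φ(2)) = (4,6) ∈ E(G2) ✓
  (0,3) → (φ(0),φ(3)) = (6,7) ∈ E(G2) ✓
  (0,4) → (φ(0),φ(4)) = (1,6) ∈ E(G2) ✓
  (0,5) → (φ(0),φ(5)) = (3,6) ∈ E(G2) ✓
  (0,6) → (φ(0),φ(6)) = (5,6) ∈ E(G2) ✓
  (0,7) → (φ(0),φ(7)) = (2,6) ∈ E(G2) ✓
  (1,5) → (φ(1),φ(5)) = (0,3) ∈ E(G2) ✓
  (1,8) → (φ(1),φ(8)) = (0,8) ∈ E(G2) ✓
  (2,3) → (φ(2),φ(3)) = (4,7) ∈ E(G2) ✓
  (2,7) → (φ(2),φ(7)) = (2,4) ∈ E(G2) ✓
  (3,6) → (φ(3),φ(6)) = (5,7) ∈ E(G2) ✓
  (4,5) → (φ(4),φ(5)) = (1,3) ∈ E(G2) ✓
  (4,6) → (φ(4),φ(6)) = (1,5) ∈ E(G2) ✓
  (5,7) → (φ(5),φ(7)) = (2,3) ∈ E(G2) ✓
  (6,7) → (φ(6),φ(7)) = (2,5) ∈ E(G2) ✓
  (6,8) → (φ(6),φ(8)) = (5,8) ∈ E(G2) ✓
  (7,8) → (φ(7),φ(8)) = (2,8) ∈ E(G2) ✓
All 17 edges of G1 map to edges of G2, and |E(G1)| = |E(G2)| = 17, so φ is a bijection on edges as well as vertices. Hence G1 ≅ G2.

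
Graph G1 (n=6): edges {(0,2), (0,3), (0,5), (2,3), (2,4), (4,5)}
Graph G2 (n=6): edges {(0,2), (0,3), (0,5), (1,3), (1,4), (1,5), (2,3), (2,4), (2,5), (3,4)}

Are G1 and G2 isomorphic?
No, not isomorphic

The graphs are NOT isomorphic.

Counting triangles (3-cliques): G1 has 1, G2 has 4.
Triangle count is an isomorphism invariant, so differing triangle counts rule out isomorphism.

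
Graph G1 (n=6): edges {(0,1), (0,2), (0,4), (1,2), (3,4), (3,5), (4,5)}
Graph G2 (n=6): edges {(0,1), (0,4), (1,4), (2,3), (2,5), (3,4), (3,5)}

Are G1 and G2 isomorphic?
Yes, isomorphic

The graphs are isomorphic.
One valid mapping φ: V(G1) → V(G2): 0→3, 1→2, 2→5, 3→0, 4→4, 5→1

Verify φ preserves adjacency — for each edge of G1, its image is an edge of G2:
  (0,1) → (φ(0),φ(1)) = (2,3) ∈ E(G2) ✓
  (0,2) → (φ(0),φ(2)) = (3,5) ∈ E(G2) ✓
  (0,4) → (φ(0),φ(4)) = (3,4) ∈ E(G2) ✓
  (1,2) → (φ(1),φ(2)) = (2,5) ∈ E(G2) ✓
  (3,4) → (φ(3),φ(4)) = (0,4) ∈ E(G2) ✓
  (3,5) → (φ(3),φ(5)) = (0,1) ∈ E(G2) ✓
  (4,5) → (φ(4),φ(5)) = (1,4) ∈ E(G2) ✓
All 7 edges of G1 map to edges of G2, and |E(G1)| = |E(G2)| = 7, so φ is a bijection on edges as well as vertices. Hence G1 ≅ G2.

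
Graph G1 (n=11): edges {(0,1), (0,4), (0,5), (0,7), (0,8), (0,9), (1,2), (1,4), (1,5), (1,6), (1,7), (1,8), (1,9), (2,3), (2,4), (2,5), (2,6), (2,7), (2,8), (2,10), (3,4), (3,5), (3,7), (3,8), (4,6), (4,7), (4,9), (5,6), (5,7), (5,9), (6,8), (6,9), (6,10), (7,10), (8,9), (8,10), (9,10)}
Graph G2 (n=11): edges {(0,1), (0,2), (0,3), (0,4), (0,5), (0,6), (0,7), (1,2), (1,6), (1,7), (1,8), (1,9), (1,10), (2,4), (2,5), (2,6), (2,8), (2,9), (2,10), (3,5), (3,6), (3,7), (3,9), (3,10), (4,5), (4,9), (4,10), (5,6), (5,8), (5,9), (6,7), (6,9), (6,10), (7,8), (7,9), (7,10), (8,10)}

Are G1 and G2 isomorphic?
Yes, isomorphic

The graphs are isomorphic.
One valid mapping φ: V(G1) → V(G2): 0→3, 1→6, 2→2, 3→4, 4→9, 5→0, 6→1, 7→5, 8→10, 9→7, 10→8

Verify φ preserves adjacency — for each edge of G1, its image is an edge of G2:
  (0,1) → (φ(0),φ(1)) = (3,6) ∈ E(G2) ✓
  (0,4) → (φ(0),φ(4)) = (3,9) ∈ E(G2) ✓
  (0,5) → (φ(0),φ(5)) = (0,3) ∈ E(G2) ✓
  (0,7) → (φ(0),φ(7)) = (3,5) ∈ E(G2) ✓
  (0,8) → (φ(0),φ(8)) = (3,10) ∈ E(G2) ✓
  (0,9) → (φ(0),φ(9)) = (3,7) ∈ E(G2) ✓
  (1,2) → (φ(1),φ(2)) = (2,6) ∈ E(G2) ✓
  (1,4) → (φ(1),φ(4)) = (6,9) ∈ E(G2) ✓
  (1,5) → (φ(1),φ(5)) = (0,6) ∈ E(G2) ✓
  (1,6) → (φ(1),φ(6)) = (1,6) ∈ E(G2) ✓
  (1,7) → (φ(1),φ(7)) = (5,6) ∈ E(G2) ✓
  (1,8) → (φ(1),φ(8)) = (6,10) ∈ E(G2) ✓
  (1,9) → (φ(1),φ(9)) = (6,7) ∈ E(G2) ✓
  (2,3) → (φ(2),φ(3)) = (2,4) ∈ E(G2) ✓
  (2,4) → (φ(2),φ(4)) = (2,9) ∈ E(G2) ✓
  (2,5) → (φ(2),φ(5)) = (0,2) ∈ E(G2) ✓
  (2,6) → (φ(2),φ(6)) = (1,2) ∈ E(G2) ✓
  (2,7) → (φ(2),φ(7)) = (2,5) ∈ E(G2) ✓
  (2,8) → (φ(2),φ(8)) = (2,10) ∈ E(G2) ✓
  (2,10) → (φ(2),φ(10)) = (2,8) ∈ E(G2) ✓
  (3,4) → (φ(3),φ(4)) = (4,9) ∈ E(G2) ✓
  (3,5) → (φ(3),φ(5)) = (0,4) ∈ E(G2) ✓
  (3,7) → (φ(3),φ(7)) = (4,5) ∈ E(G2) ✓
  (3,8) → (φ(3),φ(8)) = (4,10) ∈ E(G2) ✓
  (4,6) → (φ(4),φ(6)) = (1,9) ∈ E(G2) ✓
  (4,7) → (φ(4),φ(7)) = (5,9) ∈ E(G2) ✓
  (4,9) → (φ(4),φ(9)) = (7,9) ∈ E(G2) ✓
  (5,6) → (φ(5),φ(6)) = (0,1) ∈ E(G2) ✓
  (5,7) → (φ(5),φ(7)) = (0,5) ∈ E(G2) ✓
  (5,9) → (φ(5),φ(9)) = (0,7) ∈ E(G2) ✓
  (6,8) → (φ(6),φ(8)) = (1,10) ∈ E(G2) ✓
  (6,9) → (φ(6),φ(9)) = (1,7) ∈ E(G2) ✓
  (6,10) → (φ(6),φ(10)) = (1,8) ∈ E(G2) ✓
  (7,10) → (φ(7),φ(10)) = (5,8) ∈ E(G2) ✓
  (8,9) → (φ(8),φ(9)) = (7,10) ∈ E(G2) ✓
  (8,10) → (φ(8),φ(10)) = (8,10) ∈ E(G2) ✓
  (9,10) → (φ(9),φ(10)) = (7,8) ∈ E(G2) ✓
All 37 edges of G1 map to edges of G2, and |E(G1)| = |E(G2)| = 37, so φ is a bijection on edges as well as vertices. Hence G1 ≅ G2.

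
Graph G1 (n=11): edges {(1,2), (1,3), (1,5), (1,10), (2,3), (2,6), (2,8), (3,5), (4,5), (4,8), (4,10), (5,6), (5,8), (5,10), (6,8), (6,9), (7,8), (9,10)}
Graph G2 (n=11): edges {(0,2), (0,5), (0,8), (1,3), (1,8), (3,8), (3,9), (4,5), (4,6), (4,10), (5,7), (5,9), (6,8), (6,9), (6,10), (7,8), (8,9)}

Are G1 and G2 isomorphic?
No, not isomorphic

The graphs are NOT isomorphic.

Connected components of G1: 2 component(s) with vertex sets [[0], [1, 2, 3, 4, 5, 6, 7, 8, 9, 10]], sizes [1, 10].
Connected components of G2: 1 component(s) with vertex sets [[0, 1, 2, 3, 4, 5, 6, 7, 8, 9, 10]], sizes [11].
The number of connected components (and the multiset of component sizes) is an isomorphism invariant — an isomorphism maps each component of G1 bijectively onto a component of G2. Since G1 has 2 component(s) and G2 has 1, they cannot be isomorphic.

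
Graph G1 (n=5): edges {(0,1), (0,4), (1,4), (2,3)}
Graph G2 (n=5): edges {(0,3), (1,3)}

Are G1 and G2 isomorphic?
No, not isomorphic

The graphs are NOT isomorphic.

Degrees in G1: deg(0)=2, deg(1)=2, deg(2)=1, deg(3)=1, deg(4)=2.
Sorted degree sequence of G1: [2, 2, 2, 1, 1].
Degrees in G2: deg(0)=1, deg(1)=1, deg(2)=0, deg(3)=2, deg(4)=0.
Sorted degree sequence of G2: [2, 1, 1, 0, 0].
The (sorted) degree sequence is an isomorphism invariant, so since G1 and G2 have different degree sequences they cannot be isomorphic.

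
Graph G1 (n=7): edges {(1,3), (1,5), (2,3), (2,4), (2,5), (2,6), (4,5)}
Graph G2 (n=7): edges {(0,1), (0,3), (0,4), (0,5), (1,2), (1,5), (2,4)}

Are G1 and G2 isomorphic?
Yes, isomorphic

The graphs are isomorphic.
One valid mapping φ: V(G1) → V(G2): 0→6, 1→2, 2→0, 3→4, 4→5, 5→1, 6→3

Verify φ preserves adjacency — for each edge of G1, its image is an edge of G2:
  (1,3) → (φ(1),φ(3)) = (2,4) ∈ E(G2) ✓
  (1,5) → (φ(1),φ(5)) = (1,2) ∈ E(G2) ✓
  (2,3) → (φ(2),φ(3)) = (0,4) ∈ E(G2) ✓
  (2,4) → (φ(2),φ(4)) = (0,5) ∈ E(G2) ✓
  (2,5) → (φ(2),φ(5)) = (0,1) ∈ E(G2) ✓
  (2,6) → (φ(2),φ(6)) = (0,3) ∈ E(G2) ✓
  (4,5) → (φ(4),φ(5)) = (1,5) ∈ E(G2) ✓
All 7 edges of G1 map to edges of G2, and |E(G1)| = |E(G2)| = 7, so φ is a bijection on edges as well as vertices. Hence G1 ≅ G2.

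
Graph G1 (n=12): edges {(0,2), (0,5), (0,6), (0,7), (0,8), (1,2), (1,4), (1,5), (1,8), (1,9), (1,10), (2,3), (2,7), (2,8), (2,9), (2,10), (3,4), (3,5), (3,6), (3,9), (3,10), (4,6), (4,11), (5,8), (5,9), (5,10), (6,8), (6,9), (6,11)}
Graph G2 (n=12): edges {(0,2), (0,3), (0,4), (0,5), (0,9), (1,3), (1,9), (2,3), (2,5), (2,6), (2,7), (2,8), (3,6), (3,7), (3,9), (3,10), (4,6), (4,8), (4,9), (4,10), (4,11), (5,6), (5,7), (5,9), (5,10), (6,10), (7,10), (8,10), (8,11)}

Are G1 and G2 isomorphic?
Yes, isomorphic

The graphs are isomorphic.
One valid mapping φ: V(G1) → V(G2): 0→9, 1→2, 2→3, 3→10, 4→8, 5→5, 6→4, 7→1, 8→0, 9→6, 10→7, 11→11

Verify φ preserves adjacency — for each edge of G1, its image is an edge of G2:
  (0,2) → (φ(0),φ(2)) = (3,9) ∈ E(G2) ✓
  (0,5) → (φ(0),φ(5)) = (5,9) ∈ E(G2) ✓
  (0,6) → (φ(0),φ(6)) = (4,9) ∈ E(G2) ✓
  (0,7) → (φ(0),φ(7)) = (1,9) ∈ E(G2) ✓
  (0,8) → (φ(0),φ(8)) = (0,9) ∈ E(G2) ✓
  (1,2) → (φ(1),φ(2)) = (2,3) ∈ E(G2) ✓
  (1,4) → (φ(1),φ(4)) = (2,8) ∈ E(G2) ✓
  (1,5) → (φ(1),φ(5)) = (2,5) ∈ E(G2) ✓
  (1,8) → (φ(1),φ(8)) = (0,2) ∈ E(G2) ✓
  (1,9) → (φ(1),φ(9)) = (2,6) ∈ E(G2) ✓
  (1,10) → (φ(1),φ(10)) = (2,7) ∈ E(G2) ✓
  (2,3) → (φ(2),φ(3)) = (3,10) ∈ E(G2) ✓
  (2,7) → (φ(2),φ(7)) = (1,3) ∈ E(G2) ✓
  (2,8) → (φ(2),φ(8)) = (0,3) ∈ E(G2) ✓
  (2,9) → (φ(2),φ(9)) = (3,6) ∈ E(G2) ✓
  (2,10) → (φ(2),φ(10)) = (3,7) ∈ E(G2) ✓
  (3,4) → (φ(3),φ(4)) = (8,10) ∈ E(G2) ✓
  (3,5) → (φ(3),φ(5)) = (5,10) ∈ E(G2) ✓
  (3,6) → (φ(3),φ(6)) = (4,10) ∈ E(G2) ✓
  (3,9) → (φ(3),φ(9)) = (6,10) ∈ E(G2) ✓
  (3,10) → (φ(3),φ(10)) = (7,10) ∈ E(G2) ✓
  (4,6) → (φ(4),φ(6)) = (4,8) ∈ E(G2) ✓
  (4,11) → (φ(4),φ(11)) = (8,11) ∈ E(G2) ✓
  (5,8) → (φ(5),φ(8)) = (0,5) ∈ E(G2) ✓
  (5,9) → (φ(5),φ(9)) = (5,6) ∈ E(G2) ✓
  (5,10) → (φ(5),φ(10)) = (5,7) ∈ E(G2) ✓
  (6,8) → (φ(6),φ(8)) = (0,4) ∈ E(G2) ✓
  (6,9) → (φ(6),φ(9)) = (4,6) ∈ E(G2) ✓
  (6,11) → (φ(6),φ(11)) = (4,11) ∈ E(G2) ✓
All 29 edges of G1 map to edges of G2, and |E(G1)| = |E(G2)| = 29, so φ is a bijection on edges as well as vertices. Hence G1 ≅ G2.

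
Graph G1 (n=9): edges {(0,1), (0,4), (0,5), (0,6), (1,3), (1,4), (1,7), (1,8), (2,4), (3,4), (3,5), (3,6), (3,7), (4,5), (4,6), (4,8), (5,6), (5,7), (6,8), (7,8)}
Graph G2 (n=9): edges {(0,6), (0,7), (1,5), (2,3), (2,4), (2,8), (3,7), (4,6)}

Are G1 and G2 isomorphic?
No, not isomorphic

The graphs are NOT isomorphic.

Connected components of G1: 1 component(s) with vertex sets [[0, 1, 2, 3, 4, 5, 6, 7, 8]], sizes [9].
Connected components of G2: 2 component(s) with vertex sets [[1, 5], [0, 2, 3, 4, 6, 7, 8]], sizes [2, 7].
The number of connected components (and the multiset of component sizes) is an isomorphism invariant — an isomorphism maps each component of G1 bijectively onto a component of G2. Since G1 has 1 component(s) and G2 has 2, they cannot be isomorphic.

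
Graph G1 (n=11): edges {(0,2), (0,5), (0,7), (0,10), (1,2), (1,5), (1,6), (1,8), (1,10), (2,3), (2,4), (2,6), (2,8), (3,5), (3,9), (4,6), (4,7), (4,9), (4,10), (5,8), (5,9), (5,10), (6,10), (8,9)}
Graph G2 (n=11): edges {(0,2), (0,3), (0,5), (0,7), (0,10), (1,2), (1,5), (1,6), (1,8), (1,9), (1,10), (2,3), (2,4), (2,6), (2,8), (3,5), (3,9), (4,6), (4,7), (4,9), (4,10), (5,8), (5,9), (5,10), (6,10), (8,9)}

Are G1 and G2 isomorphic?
No, not isomorphic

The graphs are NOT isomorphic.

Counting edges: G1 has 24 edge(s); G2 has 26 edge(s).
Edge count is an isomorphism invariant (a bijection on vertices induces a bijection on edges), so differing edge counts rule out isomorphism.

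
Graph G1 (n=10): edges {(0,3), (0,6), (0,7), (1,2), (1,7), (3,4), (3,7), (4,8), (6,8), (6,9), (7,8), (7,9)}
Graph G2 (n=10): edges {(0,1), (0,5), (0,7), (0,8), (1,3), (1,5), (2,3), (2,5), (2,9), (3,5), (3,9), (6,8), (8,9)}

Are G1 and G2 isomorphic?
No, not isomorphic

The graphs are NOT isomorphic.

Degrees in G1: deg(0)=3, deg(1)=2, deg(2)=1, deg(3)=3, deg(4)=2, deg(5)=0, deg(6)=3, deg(7)=5, deg(8)=3, deg(9)=2.
Sorted degree sequence of G1: [5, 3, 3, 3, 3, 2, 2, 2, 1, 0].
Degrees in G2: deg(0)=4, deg(1)=3, deg(2)=3, deg(3)=4, deg(4)=0, deg(5)=4, deg(6)=1, deg(7)=1, deg(8)=3, deg(9)=3.
Sorted degree sequence of G2: [4, 4, 4, 3, 3, 3, 3, 1, 1, 0].
The (sorted) degree sequence is an isomorphism invariant, so since G1 and G2 have different degree sequences they cannot be isomorphic.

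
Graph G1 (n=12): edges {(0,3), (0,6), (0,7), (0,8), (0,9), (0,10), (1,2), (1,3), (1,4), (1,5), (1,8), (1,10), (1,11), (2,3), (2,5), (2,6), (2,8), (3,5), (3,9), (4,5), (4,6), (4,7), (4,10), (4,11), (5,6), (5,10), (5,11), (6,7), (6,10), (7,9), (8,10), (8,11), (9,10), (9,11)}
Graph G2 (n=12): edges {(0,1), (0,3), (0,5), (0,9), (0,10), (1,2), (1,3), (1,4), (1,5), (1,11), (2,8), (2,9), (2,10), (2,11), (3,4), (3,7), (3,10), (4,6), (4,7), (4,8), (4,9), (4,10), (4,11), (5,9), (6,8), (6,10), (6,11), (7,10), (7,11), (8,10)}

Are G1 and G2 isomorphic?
No, not isomorphic

The graphs are NOT isomorphic.

Counting triangles (3-cliques): G1 has 25, G2 has 18.
Triangle count is an isomorphism invariant, so differing triangle counts rule out isomorphism.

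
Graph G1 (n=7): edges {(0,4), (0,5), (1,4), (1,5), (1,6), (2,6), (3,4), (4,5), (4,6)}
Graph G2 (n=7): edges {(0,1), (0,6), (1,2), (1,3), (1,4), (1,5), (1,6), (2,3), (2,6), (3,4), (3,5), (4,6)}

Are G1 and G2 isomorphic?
No, not isomorphic

The graphs are NOT isomorphic.

Counting triangles (3-cliques): G1 has 3, G2 has 6.
Triangle count is an isomorphism invariant, so differing triangle counts rule out isomorphism.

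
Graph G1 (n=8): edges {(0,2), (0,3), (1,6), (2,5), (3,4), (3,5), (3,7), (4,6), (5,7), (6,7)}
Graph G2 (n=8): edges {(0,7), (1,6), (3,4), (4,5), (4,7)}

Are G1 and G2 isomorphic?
No, not isomorphic

The graphs are NOT isomorphic.

Connected components of G1: 1 component(s) with vertex sets [[0, 1, 2, 3, 4, 5, 6, 7]], sizes [8].
Connected components of G2: 3 component(s) with vertex sets [[2], [1, 6], [0, 3, 4, 5, 7]], sizes [1, 2, 5].
The number of connected components (and the multiset of component sizes) is an isomorphism invariant — an isomorphism maps each component of G1 bijectively onto a component of G2. Since G1 has 1 component(s) and G2 has 3, they cannot be isomorphic.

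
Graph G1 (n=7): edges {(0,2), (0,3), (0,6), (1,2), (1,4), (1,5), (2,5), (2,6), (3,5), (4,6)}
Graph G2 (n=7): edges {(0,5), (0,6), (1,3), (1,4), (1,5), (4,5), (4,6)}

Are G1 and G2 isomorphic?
No, not isomorphic

The graphs are NOT isomorphic.

Counting triangles (3-cliques): G1 has 2, G2 has 1.
Triangle count is an isomorphism invariant, so differing triangle counts rule out isomorphism.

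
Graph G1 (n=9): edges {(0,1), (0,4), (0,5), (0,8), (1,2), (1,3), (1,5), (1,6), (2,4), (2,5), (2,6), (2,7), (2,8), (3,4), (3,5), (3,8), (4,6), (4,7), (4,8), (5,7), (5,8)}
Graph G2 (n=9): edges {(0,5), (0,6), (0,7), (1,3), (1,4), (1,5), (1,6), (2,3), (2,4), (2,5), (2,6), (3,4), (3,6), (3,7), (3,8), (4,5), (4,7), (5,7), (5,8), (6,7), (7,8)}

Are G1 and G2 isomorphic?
Yes, isomorphic

The graphs are isomorphic.
One valid mapping φ: V(G1) → V(G2): 0→1, 1→6, 2→7, 3→2, 4→5, 5→3, 6→0, 7→8, 8→4

Verify φ preserves adjacency — for each edge of G1, its image is an edge of G2:
  (0,1) → (φ(0),φ(1)) = (1,6) ∈ E(G2) ✓
  (0,4) → (φ(0),φ(4)) = (1,5) ∈ E(G2) ✓
  (0,5) → (φ(0),φ(5)) = (1,3) ∈ E(G2) ✓
  (0,8) → (φ(0),φ(8)) = (1,4) ∈ E(G2) ✓
  (1,2) → (φ(1),φ(2)) = (6,7) ∈ E(G2) ✓
  (1,3) → (φ(1),φ(3)) = (2,6) ∈ E(G2) ✓
  (1,5) → (φ(1),φ(5)) = (3,6) ∈ E(G2) ✓
  (1,6) → (φ(1),φ(6)) = (0,6) ∈ E(G2) ✓
  (2,4) → (φ(2),φ(4)) = (5,7) ∈ E(G2) ✓
  (2,5) → (φ(2),φ(5)) = (3,7) ∈ E(G2) ✓
  (2,6) → (φ(2),φ(6)) = (0,7) ∈ E(G2) ✓
  (2,7) → (φ(2),φ(7)) = (7,8) ∈ E(G2) ✓
  (2,8) → (φ(2),φ(8)) = (4,7) ∈ E(G2) ✓
  (3,4) → (φ(3),φ(4)) = (2,5) ∈ E(G2) ✓
  (3,5) → (φ(3),φ(5)) = (2,3) ∈ E(G2) ✓
  (3,8) → (φ(3),φ(8)) = (2,4) ∈ E(G2) ✓
  (4,6) → (φ(4),φ(6)) = (0,5) ∈ E(G2) ✓
  (4,7) → (φ(4),φ(7)) = (5,8) ∈ E(G2) ✓
  (4,8) → (φ(4),φ(8)) = (4,5) ∈ E(G2) ✓
  (5,7) → (φ(5),φ(7)) = (3,8) ∈ E(G2) ✓
  (5,8) → (φ(5),φ(8)) = (3,4) ∈ E(G2) ✓
All 21 edges of G1 map to edges of G2, and |E(G1)| = |E(G2)| = 21, so φ is a bijection on edges as well as vertices. Hence G1 ≅ G2.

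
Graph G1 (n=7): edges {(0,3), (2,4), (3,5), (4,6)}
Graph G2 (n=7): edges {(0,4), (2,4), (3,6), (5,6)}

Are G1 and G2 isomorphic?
Yes, isomorphic

The graphs are isomorphic.
One valid mapping φ: V(G1) → V(G2): 0→5, 1→1, 2→2, 3→6, 4→4, 5→3, 6→0

Verify φ preserves adjacency — for each edge of G1, its image is an edge of G2:
  (0,3) → (φ(0),φ(3)) = (5,6) ∈ E(G2) ✓
  (2,4) → (φ(2),φ(4)) = (2,4) ∈ E(G2) ✓
  (3,5) → (φ(3),φ(5)) = (3,6) ∈ E(G2) ✓
  (4,6) → (φ(4),φ(6)) = (0,4) ∈ E(G2) ✓
All 4 edges of G1 map to edges of G2, and |E(G1)| = |E(G2)| = 4, so φ is a bijection on edges as well as vertices. Hence G1 ≅ G2.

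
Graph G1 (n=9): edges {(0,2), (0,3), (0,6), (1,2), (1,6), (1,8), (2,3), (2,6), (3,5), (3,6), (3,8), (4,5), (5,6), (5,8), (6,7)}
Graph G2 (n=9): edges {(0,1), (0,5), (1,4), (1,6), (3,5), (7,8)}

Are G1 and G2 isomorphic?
No, not isomorphic

The graphs are NOT isomorphic.

Connected components of G1: 1 component(s) with vertex sets [[0, 1, 2, 3, 4, 5, 6, 7, 8]], sizes [9].
Connected components of G2: 3 component(s) with vertex sets [[2], [7, 8], [0, 1, 3, 4, 5, 6]], sizes [1, 2, 6].
The number of connected components (and the multiset of component sizes) is an isomorphism invariant — an isomorphism maps each component of G1 bijectively onto a component of G2. Since G1 has 1 component(s) and G2 has 3, they cannot be isomorphic.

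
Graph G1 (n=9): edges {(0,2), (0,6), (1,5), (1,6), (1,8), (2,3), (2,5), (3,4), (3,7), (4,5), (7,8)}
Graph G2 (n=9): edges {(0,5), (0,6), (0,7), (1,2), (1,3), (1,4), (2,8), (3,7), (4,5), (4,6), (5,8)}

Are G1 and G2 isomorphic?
Yes, isomorphic

The graphs are isomorphic.
One valid mapping φ: V(G1) → V(G2): 0→8, 1→1, 2→5, 3→0, 4→6, 5→4, 6→2, 7→7, 8→3

Verify φ preserves adjacency — for each edge of G1, its image is an edge of G2:
  (0,2) → (φ(0),φ(2)) = (5,8) ∈ E(G2) ✓
  (0,6) → (φ(0),φ(6)) = (2,8) ∈ E(G2) ✓
  (1,5) → (φ(1),φ(5)) = (1,4) ∈ E(G2) ✓
  (1,6) → (φ(1),φ(6)) = (1,2) ∈ E(G2) ✓
  (1,8) → (φ(1),φ(8)) = (1,3) ∈ E(G2) ✓
  (2,3) → (φ(2),φ(3)) = (0,5) ∈ E(G2) ✓
  (2,5) → (φ(2),φ(5)) = (4,5) ∈ E(G2) ✓
  (3,4) → (φ(3),φ(4)) = (0,6) ∈ E(G2) ✓
  (3,7) → (φ(3),φ(7)) = (0,7) ∈ E(G2) ✓
  (4,5) → (φ(4),φ(5)) = (4,6) ∈ E(G2) ✓
  (7,8) → (φ(7),φ(8)) = (3,7) ∈ E(G2) ✓
All 11 edges of G1 map to edges of G2, and |E(G1)| = |E(G2)| = 11, so φ is a bijection on edges as well as vertices. Hence G1 ≅ G2.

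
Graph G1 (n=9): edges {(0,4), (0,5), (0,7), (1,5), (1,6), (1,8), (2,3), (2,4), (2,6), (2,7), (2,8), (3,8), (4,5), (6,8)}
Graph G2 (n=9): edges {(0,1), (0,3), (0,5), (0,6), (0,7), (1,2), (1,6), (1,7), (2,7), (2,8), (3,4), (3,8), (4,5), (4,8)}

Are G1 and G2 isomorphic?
Yes, isomorphic

The graphs are isomorphic.
One valid mapping φ: V(G1) → V(G2): 0→4, 1→2, 2→0, 3→6, 4→3, 5→8, 6→7, 7→5, 8→1

Verify φ preserves adjacency — for each edge of G1, its image is an edge of G2:
  (0,4) → (φ(0),φ(4)) = (3,4) ∈ E(G2) ✓
  (0,5) → (φ(0),φ(5)) = (4,8) ∈ E(G2) ✓
  (0,7) → (φ(0),φ(7)) = (4,5) ∈ E(G2) ✓
  (1,5) → (φ(1),φ(5)) = (2,8) ∈ E(G2) ✓
  (1,6) → (φ(1),φ(6)) = (2,7) ∈ E(G2) ✓
  (1,8) → (φ(1),φ(8)) = (1,2) ∈ E(G2) ✓
  (2,3) → (φ(2),φ(3)) = (0,6) ∈ E(G2) ✓
  (2,4) → (φ(2),φ(4)) = (0,3) ∈ E(G2) ✓
  (2,6) → (φ(2),φ(6)) = (0,7) ∈ E(G2) ✓
  (2,7) → (φ(2),φ(7)) = (0,5) ∈ E(G2) ✓
  (2,8) → (φ(2),φ(8)) = (0,1) ∈ E(G2) ✓
  (3,8) → (φ(3),φ(8)) = (1,6) ∈ E(G2) ✓
  (4,5) → (φ(4),φ(5)) = (3,8) ∈ E(G2) ✓
  (6,8) → (φ(6),φ(8)) = (1,7) ∈ E(G2) ✓
All 14 edges of G1 map to edges of G2, and |E(G1)| = |E(G2)| = 14, so φ is a bijection on edges as well as vertices. Hence G1 ≅ G2.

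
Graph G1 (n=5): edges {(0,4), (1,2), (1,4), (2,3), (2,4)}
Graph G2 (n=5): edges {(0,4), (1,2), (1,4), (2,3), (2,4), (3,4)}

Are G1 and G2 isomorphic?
No, not isomorphic

The graphs are NOT isomorphic.

Counting triangles (3-cliques): G1 has 1, G2 has 2.
Triangle count is an isomorphism invariant, so differing triangle counts rule out isomorphism.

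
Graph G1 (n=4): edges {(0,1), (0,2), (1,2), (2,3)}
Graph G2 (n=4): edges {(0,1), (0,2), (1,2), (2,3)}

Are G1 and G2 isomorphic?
Yes, isomorphic

The graphs are isomorphic.
One valid mapping φ: V(G1) → V(G2): 0→0, 1→1, 2→2, 3→3

Verify φ preserves adjacency — for each edge of G1, its image is an edge of G2:
  (0,1) → (φ(0),φ(1)) = (0,1) ∈ E(G2) ✓
  (0,2) → (φ(0),φ(2)) = (0,2) ∈ E(G2) ✓
  (1,2) → (φ(1),φ(2)) = (1,2) ∈ E(G2) ✓
  (2,3) → (φ(2),φ(3)) = (2,3) ∈ E(G2) ✓
All 4 edges of G1 map to edges of G2, and |E(G1)| = |E(G2)| = 4, so φ is a bijection on edges as well as vertices. Hence G1 ≅ G2.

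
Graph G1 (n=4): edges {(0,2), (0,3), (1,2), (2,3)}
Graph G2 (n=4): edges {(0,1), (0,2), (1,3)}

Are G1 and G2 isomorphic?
No, not isomorphic

The graphs are NOT isomorphic.

Counting triangles (3-cliques): G1 has 1, G2 has 0.
Triangle count is an isomorphism invariant, so differing triangle counts rule out isomorphism.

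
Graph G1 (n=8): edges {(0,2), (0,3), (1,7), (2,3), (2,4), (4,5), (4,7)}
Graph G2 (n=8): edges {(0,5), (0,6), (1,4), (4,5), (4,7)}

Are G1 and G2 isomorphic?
No, not isomorphic

The graphs are NOT isomorphic.

Connected components of G1: 2 component(s) with vertex sets [[6], [0, 1, 2, 3, 4, 5, 7]], sizes [1, 7].
Connected components of G2: 3 component(s) with vertex sets [[2], [3], [0, 1, 4, 5, 6, 7]], sizes [1, 1, 6].
The number of connected components (and the multiset of component sizes) is an isomorphism invariant — an isomorphism maps each component of G1 bijectively onto a component of G2. Since G1 has 2 component(s) and G2 has 3, they cannot be isomorphic.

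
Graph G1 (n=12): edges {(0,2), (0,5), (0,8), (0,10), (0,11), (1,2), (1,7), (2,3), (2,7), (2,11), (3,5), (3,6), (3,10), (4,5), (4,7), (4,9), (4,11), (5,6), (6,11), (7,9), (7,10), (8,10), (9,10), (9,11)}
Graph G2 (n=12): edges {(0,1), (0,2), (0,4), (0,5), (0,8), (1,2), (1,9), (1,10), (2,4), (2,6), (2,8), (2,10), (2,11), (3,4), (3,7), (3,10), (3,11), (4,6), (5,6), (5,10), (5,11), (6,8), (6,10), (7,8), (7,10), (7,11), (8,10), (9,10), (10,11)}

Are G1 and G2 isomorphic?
No, not isomorphic

The graphs are NOT isomorphic.

Counting triangles (3-cliques): G1 has 7, G2 has 18.
Triangle count is an isomorphism invariant, so differing triangle counts rule out isomorphism.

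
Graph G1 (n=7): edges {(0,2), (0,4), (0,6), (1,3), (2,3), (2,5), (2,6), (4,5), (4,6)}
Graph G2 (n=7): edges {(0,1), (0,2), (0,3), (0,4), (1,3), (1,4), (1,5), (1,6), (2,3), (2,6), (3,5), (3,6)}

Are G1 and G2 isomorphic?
No, not isomorphic

The graphs are NOT isomorphic.

Degrees in G1: deg(0)=3, deg(1)=1, deg(2)=4, deg(3)=2, deg(4)=3, deg(5)=2, deg(6)=3.
Sorted degree sequence of G1: [4, 3, 3, 3, 2, 2, 1].
Degrees in G2: deg(0)=4, deg(1)=5, deg(2)=3, deg(3)=5, deg(4)=2, deg(5)=2, deg(6)=3.
Sorted degree sequence of G2: [5, 5, 4, 3, 3, 2, 2].
The (sorted) degree sequence is an isomorphism invariant, so since G1 and G2 have different degree sequences they cannot be isomorphic.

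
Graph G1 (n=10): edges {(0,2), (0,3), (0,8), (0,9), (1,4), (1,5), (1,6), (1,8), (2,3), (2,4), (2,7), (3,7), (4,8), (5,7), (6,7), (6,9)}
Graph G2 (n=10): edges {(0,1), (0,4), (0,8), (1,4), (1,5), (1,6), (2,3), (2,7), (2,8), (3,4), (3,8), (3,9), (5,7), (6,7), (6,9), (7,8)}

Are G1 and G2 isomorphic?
Yes, isomorphic

The graphs are isomorphic.
One valid mapping φ: V(G1) → V(G2): 0→3, 1→1, 2→8, 3→2, 4→0, 5→5, 6→6, 7→7, 8→4, 9→9

Verify φ preserves adjacency — for each edge of G1, its image is an edge of G2:
  (0,2) → (φ(0),φ(2)) = (3,8) ∈ E(G2) ✓
  (0,3) → (φ(0),φ(3)) = (2,3) ∈ E(G2) ✓
  (0,8) → (φ(0),φ(8)) = (3,4) ∈ E(G2) ✓
  (0,9) → (φ(0),φ(9)) = (3,9) ∈ E(G2) ✓
  (1,4) → (φ(1),φ(4)) = (0,1) ∈ E(G2) ✓
  (1,5) → (φ(1),φ(5)) = (1,5) ∈ E(G2) ✓
  (1,6) → (φ(1),φ(6)) = (1,6) ∈ E(G2) ✓
  (1,8) → (φ(1),φ(8)) = (1,4) ∈ E(G2) ✓
  (2,3) → (φ(2),φ(3)) = (2,8) ∈ E(G2) ✓
  (2,4) → (φ(2),φ(4)) = (0,8) ∈ E(G2) ✓
  (2,7) → (φ(2),φ(7)) = (7,8) ∈ E(G2) ✓
  (3,7) → (φ(3),φ(7)) = (2,7) ∈ E(G2) ✓
  (4,8) → (φ(4),φ(8)) = (0,4) ∈ E(G2) ✓
  (5,7) → (φ(5),φ(7)) = (5,7) ∈ E(G2) ✓
  (6,7) → (φ(6),φ(7)) = (6,7) ∈ E(G2) ✓
  (6,9) → (φ(6),φ(9)) = (6,9) ∈ E(G2) ✓
All 16 edges of G1 map to edges of G2, and |E(G1)| = |E(G2)| = 16, so φ is a bijection on edges as well as vertices. Hence G1 ≅ G2.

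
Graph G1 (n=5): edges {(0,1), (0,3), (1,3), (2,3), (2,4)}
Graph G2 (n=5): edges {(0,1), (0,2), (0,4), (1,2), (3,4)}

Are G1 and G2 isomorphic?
Yes, isomorphic

The graphs are isomorphic.
One valid mapping φ: V(G1) → V(G2): 0→2, 1→1, 2→4, 3→0, 4→3

Verify φ preserves adjacency — for each edge of G1, its image is an edge of G2:
  (0,1) → (φ(0),φ(1)) = (1,2) ∈ E(G2) ✓
  (0,3) → (φ(0),φ(3)) = (0,2) ∈ E(G2) ✓
  (1,3) → (φ(1),φ(3)) = (0,1) ∈ E(G2) ✓
  (2,3) → (φ(2),φ(3)) = (0,4) ∈ E(G2) ✓
  (2,4) → (φ(2),φ(4)) = (3,4) ∈ E(G2) ✓
All 5 edges of G1 map to edges of G2, and |E(G1)| = |E(G2)| = 5, so φ is a bijection on edges as well as vertices. Hence G1 ≅ G2.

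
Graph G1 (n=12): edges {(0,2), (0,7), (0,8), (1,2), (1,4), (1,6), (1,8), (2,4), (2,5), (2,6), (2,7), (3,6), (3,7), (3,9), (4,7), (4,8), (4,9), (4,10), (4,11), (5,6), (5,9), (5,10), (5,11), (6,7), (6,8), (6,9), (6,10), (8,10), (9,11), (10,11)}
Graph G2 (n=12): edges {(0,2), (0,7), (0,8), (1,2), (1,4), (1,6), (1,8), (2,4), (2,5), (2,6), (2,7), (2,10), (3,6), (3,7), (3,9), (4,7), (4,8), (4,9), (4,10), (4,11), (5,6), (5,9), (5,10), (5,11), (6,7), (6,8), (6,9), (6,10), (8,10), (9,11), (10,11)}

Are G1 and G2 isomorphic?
No, not isomorphic

The graphs are NOT isomorphic.

Counting edges: G1 has 30 edge(s); G2 has 31 edge(s).
Edge count is an isomorphism invariant (a bijection on vertices induces a bijection on edges), so differing edge counts rule out isomorphism.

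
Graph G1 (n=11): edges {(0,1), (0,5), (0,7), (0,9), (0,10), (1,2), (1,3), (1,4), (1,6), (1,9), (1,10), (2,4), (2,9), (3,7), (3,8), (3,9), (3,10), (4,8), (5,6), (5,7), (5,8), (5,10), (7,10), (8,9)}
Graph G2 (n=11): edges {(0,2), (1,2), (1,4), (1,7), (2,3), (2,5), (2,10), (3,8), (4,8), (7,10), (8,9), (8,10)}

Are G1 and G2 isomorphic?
No, not isomorphic

The graphs are NOT isomorphic.

Connected components of G1: 1 component(s) with vertex sets [[0, 1, 2, 3, 4, 5, 6, 7, 8, 9, 10]], sizes [11].
Connected components of G2: 2 component(s) with vertex sets [[6], [0, 1, 2, 3, 4, 5, 7, 8, 9, 10]], sizes [1, 10].
The number of connected components (and the multiset of component sizes) is an isomorphism invariant — an isomorphism maps each component of G1 bijectively onto a component of G2. Since G1 has 1 component(s) and G2 has 2, they cannot be isomorphic.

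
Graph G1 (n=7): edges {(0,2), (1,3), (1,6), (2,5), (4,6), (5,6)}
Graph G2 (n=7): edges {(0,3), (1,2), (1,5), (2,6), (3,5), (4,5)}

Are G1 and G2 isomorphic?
Yes, isomorphic

The graphs are isomorphic.
One valid mapping φ: V(G1) → V(G2): 0→6, 1→3, 2→2, 3→0, 4→4, 5→1, 6→5

Verify φ preserves adjacency — for each edge of G1, its image is an edge of G2:
  (0,2) → (φ(0),φ(2)) = (2,6) ∈ E(G2) ✓
  (1,3) → (φ(1),φ(3)) = (0,3) ∈ E(G2) ✓
  (1,6) → (φ(1),φ(6)) = (3,5) ∈ E(G2) ✓
  (2,5) → (φ(2),φ(5)) = (1,2) ∈ E(G2) ✓
  (4,6) → (φ(4),φ(6)) = (4,5) ∈ E(G2) ✓
  (5,6) → (φ(5),φ(6)) = (1,5) ∈ E(G2) ✓
All 6 edges of G1 map to edges of G2, and |E(G1)| = |E(G2)| = 6, so φ is a bijection on edges as well as vertices. Hence G1 ≅ G2.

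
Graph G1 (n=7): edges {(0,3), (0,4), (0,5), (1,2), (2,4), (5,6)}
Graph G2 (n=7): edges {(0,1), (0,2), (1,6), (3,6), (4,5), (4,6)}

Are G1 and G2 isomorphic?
Yes, isomorphic

The graphs are isomorphic.
One valid mapping φ: V(G1) → V(G2): 0→6, 1→2, 2→0, 3→3, 4→1, 5→4, 6→5

Verify φ preserves adjacency — for each edge of G1, its image is an edge of G2:
  (0,3) → (φ(0),φ(3)) = (3,6) ∈ E(G2) ✓
  (0,4) → (φ(0),φ(4)) = (1,6) ∈ E(G2) ✓
  (0,5) → (φ(0),φ(5)) = (4,6) ∈ E(G2) ✓
  (1,2) → (φ(1),φ(2)) = (0,2) ∈ E(G2) ✓
  (2,4) → (φ(2),φ(4)) = (0,1) ∈ E(G2) ✓
  (5,6) → (φ(5),φ(6)) = (4,5) ∈ E(G2) ✓
All 6 edges of G1 map to edges of G2, and |E(G1)| = |E(G2)| = 6, so φ is a bijection on edges as well as vertices. Hence G1 ≅ G2.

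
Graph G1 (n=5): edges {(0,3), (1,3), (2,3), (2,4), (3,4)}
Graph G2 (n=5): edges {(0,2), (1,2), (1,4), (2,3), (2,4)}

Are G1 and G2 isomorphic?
Yes, isomorphic

The graphs are isomorphic.
One valid mapping φ: V(G1) → V(G2): 0→3, 1→0, 2→1, 3→2, 4→4

Verify φ preserves adjacency — for each edge of G1, its image is an edge of G2:
  (0,3) → (φ(0),φ(3)) = (2,3) ∈ E(G2) ✓
  (1,3) → (φ(1),φ(3)) = (0,2) ∈ E(G2) ✓
  (2,3) → (φ(2),φ(3)) = (1,2) ∈ E(G2) ✓
  (2,4) → (φ(2),φ(4)) = (1,4) ∈ E(G2) ✓
  (3,4) → (φ(3),φ(4)) = (2,4) ∈ E(G2) ✓
All 5 edges of G1 map to edges of G2, and |E(G1)| = |E(G2)| = 5, so φ is a bijection on edges as well as vertices. Hence G1 ≅ G2.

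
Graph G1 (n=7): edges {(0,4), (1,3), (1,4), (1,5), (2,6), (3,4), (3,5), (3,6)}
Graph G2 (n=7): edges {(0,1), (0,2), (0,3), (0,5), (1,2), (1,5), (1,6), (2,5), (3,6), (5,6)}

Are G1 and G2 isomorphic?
No, not isomorphic

The graphs are NOT isomorphic.

Degrees in G1: deg(0)=1, deg(1)=3, deg(2)=1, deg(3)=4, deg(4)=3, deg(5)=2, deg(6)=2.
Sorted degree sequence of G1: [4, 3, 3, 2, 2, 1, 1].
Degrees in G2: deg(0)=4, deg(1)=4, deg(2)=3, deg(3)=2, deg(4)=0, deg(5)=4, deg(6)=3.
Sorted degree sequence of G2: [4, 4, 4, 3, 3, 2, 0].
The (sorted) degree sequence is an isomorphism invariant, so since G1 and G2 have different degree sequences they cannot be isomorphic.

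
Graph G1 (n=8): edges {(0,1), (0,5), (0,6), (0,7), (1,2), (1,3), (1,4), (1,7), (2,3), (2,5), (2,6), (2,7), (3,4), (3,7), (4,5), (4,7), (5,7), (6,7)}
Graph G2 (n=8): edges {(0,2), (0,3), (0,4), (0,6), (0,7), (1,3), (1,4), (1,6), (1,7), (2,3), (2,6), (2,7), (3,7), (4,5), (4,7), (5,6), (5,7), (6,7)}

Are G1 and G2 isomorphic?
Yes, isomorphic

The graphs are isomorphic.
One valid mapping φ: V(G1) → V(G2): 0→4, 1→0, 2→6, 3→2, 4→3, 5→1, 6→5, 7→7

Verify φ preserves adjacency — for each edge of G1, its image is an edge of G2:
  (0,1) → (φ(0),φ(1)) = (0,4) ∈ E(G2) ✓
  (0,5) → (φ(0),φ(5)) = (1,4) ∈ E(G2) ✓
  (0,6) → (φ(0),φ(6)) = (4,5) ∈ E(G2) ✓
  (0,7) → (φ(0),φ(7)) = (4,7) ∈ E(G2) ✓
  (1,2) → (φ(1),φ(2)) = (0,6) ∈ E(G2) ✓
  (1,3) → (φ(1),φ(3)) = (0,2) ∈ E(G2) ✓
  (1,4) → (φ(1),φ(4)) = (0,3) ∈ E(G2) ✓
  (1,7) → (φ(1),φ(7)) = (0,7) ∈ E(G2) ✓
  (2,3) → (φ(2),φ(3)) = (2,6) ∈ E(G2) ✓
  (2,5) → (φ(2),φ(5)) = (1,6) ∈ E(G2) ✓
  (2,6) → (φ(2),φ(6)) = (5,6) ∈ E(G2) ✓
  (2,7) → (φ(2),φ(7)) = (6,7) ∈ E(G2) ✓
  (3,4) → (φ(3),φ(4)) = (2,3) ∈ E(G2) ✓
  (3,7) → (φ(3),φ(7)) = (2,7) ∈ E(G2) ✓
  (4,5) → (φ(4),φ(5)) = (1,3) ∈ E(G2) ✓
  (4,7) → (φ(4),φ(7)) = (3,7) ∈ E(G2) ✓
  (5,7) → (φ(5),φ(7)) = (1,7) ∈ E(G2) ✓
  (6,7) → (φ(6),φ(7)) = (5,7) ∈ E(G2) ✓
All 18 edges of G1 map to edges of G2, and |E(G1)| = |E(G2)| = 18, so φ is a bijection on edges as well as vertices. Hence G1 ≅ G2.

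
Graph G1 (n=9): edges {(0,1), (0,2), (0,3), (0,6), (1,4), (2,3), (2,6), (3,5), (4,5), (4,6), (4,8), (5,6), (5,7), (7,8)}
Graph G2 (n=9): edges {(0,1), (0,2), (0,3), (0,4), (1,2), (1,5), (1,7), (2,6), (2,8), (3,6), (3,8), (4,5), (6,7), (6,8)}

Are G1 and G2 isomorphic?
Yes, isomorphic

The graphs are isomorphic.
One valid mapping φ: V(G1) → V(G2): 0→6, 1→7, 2→8, 3→3, 4→1, 5→0, 6→2, 7→4, 8→5

Verify φ preserves adjacency — for each edge of G1, its image is an edge of G2:
  (0,1) → (φ(0),φ(1)) = (6,7) ∈ E(G2) ✓
  (0,2) → (φ(0),φ(2)) = (6,8) ∈ E(G2) ✓
  (0,3) → (φ(0),φ(3)) = (3,6) ∈ E(G2) ✓
  (0,6) → (φ(0),φ(6)) = (2,6) ∈ E(G2) ✓
  (1,4) → (φ(1),φ(4)) = (1,7) ∈ E(G2) ✓
  (2,3) → (φ(2),φ(3)) = (3,8) ∈ E(G2) ✓
  (2,6) → (φ(2),φ(6)) = (2,8) ∈ E(G2) ✓
  (3,5) → (φ(3),φ(5)) = (0,3) ∈ E(G2) ✓
  (4,5) → (φ(4),φ(5)) = (0,1) ∈ E(G2) ✓
  (4,6) → (φ(4),φ(6)) = (1,2) ∈ E(G2) ✓
  (4,8) → (φ(4),φ(8)) = (1,5) ∈ E(G2) ✓
  (5,6) → (φ(5),φ(6)) = (0,2) ∈ E(G2) ✓
  (5,7) → (φ(5),φ(7)) = (0,4) ∈ E(G2) ✓
  (7,8) → (φ(7),φ(8)) = (4,5) ∈ E(G2) ✓
All 14 edges of G1 map to edges of G2, and |E(G1)| = |E(G2)| = 14, so φ is a bijection on edges as well as vertices. Hence G1 ≅ G2.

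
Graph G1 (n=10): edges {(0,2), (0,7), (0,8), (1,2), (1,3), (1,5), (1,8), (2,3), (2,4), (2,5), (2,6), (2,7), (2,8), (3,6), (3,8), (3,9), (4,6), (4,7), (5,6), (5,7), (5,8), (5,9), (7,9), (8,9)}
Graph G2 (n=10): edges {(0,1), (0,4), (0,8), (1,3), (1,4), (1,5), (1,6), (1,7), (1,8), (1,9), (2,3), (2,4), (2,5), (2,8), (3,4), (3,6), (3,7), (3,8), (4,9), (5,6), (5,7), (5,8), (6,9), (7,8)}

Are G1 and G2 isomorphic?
Yes, isomorphic

The graphs are isomorphic.
One valid mapping φ: V(G1) → V(G2): 0→0, 1→7, 2→1, 3→5, 4→9, 5→3, 6→6, 7→4, 8→8, 9→2

Verify φ preserves adjacency — for each edge of G1, its image is an edge of G2:
  (0,2) → (φ(0),φ(2)) = (0,1) ∈ E(G2) ✓
  (0,7) → (φ(0),φ(7)) = (0,4) ∈ E(G2) ✓
  (0,8) → (φ(0),φ(8)) = (0,8) ∈ E(G2) ✓
  (1,2) → (φ(1),φ(2)) = (1,7) ∈ E(G2) ✓
  (1,3) → (φ(1),φ(3)) = (5,7) ∈ E(G2) ✓
  (1,5) → (φ(1),φ(5)) = (3,7) ∈ E(G2) ✓
  (1,8) → (φ(1),φ(8)) = (7,8) ∈ E(G2) ✓
  (2,3) → (φ(2),φ(3)) = (1,5) ∈ E(G2) ✓
  (2,4) → (φ(2),φ(4)) = (1,9) ∈ E(G2) ✓
  (2,5) → (φ(2),φ(5)) = (1,3) ∈ E(G2) ✓
  (2,6) → (φ(2),φ(6)) = (1,6) ∈ E(G2) ✓
  (2,7) → (φ(2),φ(7)) = (1,4) ∈ E(G2) ✓
  (2,8) → (φ(2),φ(8)) = (1,8) ∈ E(G2) ✓
  (3,6) → (φ(3),φ(6)) = (5,6) ∈ E(G2) ✓
  (3,8) → (φ(3),φ(8)) = (5,8) ∈ E(G2) ✓
  (3,9) → (φ(3),φ(9)) = (2,5) ∈ E(G2) ✓
  (4,6) → (φ(4),φ(6)) = (6,9) ∈ E(G2) ✓
  (4,7) → (φ(4),φ(7)) = (4,9) ∈ E(G2) ✓
  (5,6) → (φ(5),φ(6)) = (3,6) ∈ E(G2) ✓
  (5,7) → (φ(5),φ(7)) = (3,4) ∈ E(G2) ✓
  (5,8) → (φ(5),φ(8)) = (3,8) ∈ E(G2) ✓
  (5,9) → (φ(5),φ(9)) = (2,3) ∈ E(G2) ✓
  (7,9) → (φ(7),φ(9)) = (2,4) ∈ E(G2) ✓
  (8,9) → (φ(8),φ(9)) = (2,8) ∈ E(G2) ✓
All 24 edges of G1 map to edges of G2, and |E(G1)| = |E(G2)| = 24, so φ is a bijection on edges as well as vertices. Hence G1 ≅ G2.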